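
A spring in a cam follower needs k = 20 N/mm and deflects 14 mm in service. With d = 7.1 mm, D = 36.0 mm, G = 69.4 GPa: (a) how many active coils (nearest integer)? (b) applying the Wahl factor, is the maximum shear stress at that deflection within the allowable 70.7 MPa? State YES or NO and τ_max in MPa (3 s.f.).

N_a = Gd⁴/(8D³k) = (69.4×10³)(7.1⁴)/(8·36.0³·20) = 23.62 → N_a = 24
Actual rate k = Gd⁴/(8D³·24) = 19.687 N/mm
Working load F = kδ = 19.687·14 = 275.62 N
C = 36.0/7.1 = 5.0704; K_W = (4C−1)/(4C−4)+0.615/C = 1.3055
τ_max = K_W·8FD/(πd³) = 1.3055·70.596 = 92.166 MPa
τ_max > 70.7 MPa → exceeds allowable

(a) 24 coils; (b) NO, τ_max = 92.2 MPa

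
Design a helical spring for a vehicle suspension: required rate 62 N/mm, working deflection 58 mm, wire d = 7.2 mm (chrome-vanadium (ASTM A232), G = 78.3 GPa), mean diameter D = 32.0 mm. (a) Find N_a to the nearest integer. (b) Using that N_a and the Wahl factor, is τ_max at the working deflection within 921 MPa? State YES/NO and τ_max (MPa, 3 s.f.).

(a) 13 coils; (b) NO, τ_max = 1060 MPa

N_a = Gd⁴/(8D³k) = (78.3×10³)(7.2⁴)/(8·32.0³·62) = 12.95 → N_a = 13
Actual rate k = Gd⁴/(8D³·13) = 61.746 N/mm
Working load F = kδ = 61.746·58 = 3581.3 N
C = 32.0/7.2 = 4.4444; K_W = (4C−1)/(4C−4)+0.615/C = 1.3561
τ_max = K_W·8FD/(πd³) = 1.3561·781.86 = 1060.3 MPa
τ_max > 921 MPa → exceeds allowable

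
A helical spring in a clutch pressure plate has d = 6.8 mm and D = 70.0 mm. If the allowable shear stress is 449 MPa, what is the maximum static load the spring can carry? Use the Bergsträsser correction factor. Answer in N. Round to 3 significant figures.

C = D/d = 70.0/6.8 = 10.2941
K_B = (4C+2)/(4C−3) = 43.176/38.176 = 1.1310
τ_max = K·8FD/(πd³) → F_max = τ_allow·πd³/(8DK)
F_max = 449·π·6.8³/(8·70.0·1.1310) = 4.4353e+05/633.34 = 700.3 N

700 N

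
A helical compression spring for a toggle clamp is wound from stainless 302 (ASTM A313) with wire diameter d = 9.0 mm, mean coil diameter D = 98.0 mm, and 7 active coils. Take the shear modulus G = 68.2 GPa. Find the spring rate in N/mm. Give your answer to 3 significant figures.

k = Gd⁴/(8D³N_a) = (68.2×10³ × 9.0⁴) / (8 × 98.0³ × 7)
  = 4.4746e+08 / 5.27068e+07 = 8.4896 N/mm

8.49 N/mm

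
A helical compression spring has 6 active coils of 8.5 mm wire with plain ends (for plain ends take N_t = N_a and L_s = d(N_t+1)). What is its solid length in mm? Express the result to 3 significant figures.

plain ends: N_t = N_a = 6
L_s = d·(N_t+1) = 8.5 × 7 = 59.5 mm

59.5 mm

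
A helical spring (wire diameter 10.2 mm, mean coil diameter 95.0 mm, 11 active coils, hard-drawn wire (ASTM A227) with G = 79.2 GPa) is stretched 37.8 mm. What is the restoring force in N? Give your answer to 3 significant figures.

k = Gd⁴/(8D³N_a) = (79.2×10³)(10.2⁴)/(8·95.0³·11) = 11.362 N/mm
F = k·δ = 11.362 × 37.8 = 429.5 N

430 N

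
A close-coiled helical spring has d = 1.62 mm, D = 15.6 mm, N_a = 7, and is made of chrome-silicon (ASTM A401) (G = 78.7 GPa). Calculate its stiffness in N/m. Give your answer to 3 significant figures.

k = Gd⁴/(8D³N_a) = (78.7×10³ × 1.62⁴) / (8 × 15.6³ × 7)
  = 542044 / 212599 = 2.5496 N/mm = 2549.6 N/m

2550 N/m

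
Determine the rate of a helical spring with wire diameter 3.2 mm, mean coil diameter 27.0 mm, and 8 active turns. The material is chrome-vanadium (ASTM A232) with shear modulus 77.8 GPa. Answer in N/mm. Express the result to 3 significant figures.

k = Gd⁴/(8D³N_a) = (77.8×10³ × 3.2⁴) / (8 × 27.0³ × 8)
  = 8.15792e+06 / 1.25971e+06 = 6.476 N/mm

6.48 N/mm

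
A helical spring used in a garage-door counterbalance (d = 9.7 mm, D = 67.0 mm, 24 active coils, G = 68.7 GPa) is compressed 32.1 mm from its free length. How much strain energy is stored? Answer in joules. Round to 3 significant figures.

5.43 J

k = Gd⁴/(8D³N_a) = (68.7×10³)(9.7⁴)/(8·67.0³·24) = 10.532 N/mm
U = ½kδ² = 0.5 × 10.532 × 32.1² = 5426.2 N·mm = 5.4262 J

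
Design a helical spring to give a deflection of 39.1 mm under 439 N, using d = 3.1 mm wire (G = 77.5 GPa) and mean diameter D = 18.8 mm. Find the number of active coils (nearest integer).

12

Required rate k = F/δ = 439/39.1 = 11.228 N/mm
N_a = Gd⁴/(8D³k) = (77.5×10³ × 3.1⁴)/(8 × 18.8³ × 11.228)
    = 7.15729e+06 / 596831 = 11.99 → 12 coils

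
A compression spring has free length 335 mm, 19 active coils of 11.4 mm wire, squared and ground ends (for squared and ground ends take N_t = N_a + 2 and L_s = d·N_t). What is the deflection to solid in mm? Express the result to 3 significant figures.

95.6 mm

N_t = 21; L_s = 11.4·21 = 239.4 mm
δ_solid = L₀ − L_s = 335 − 239.4 = 95.6 mm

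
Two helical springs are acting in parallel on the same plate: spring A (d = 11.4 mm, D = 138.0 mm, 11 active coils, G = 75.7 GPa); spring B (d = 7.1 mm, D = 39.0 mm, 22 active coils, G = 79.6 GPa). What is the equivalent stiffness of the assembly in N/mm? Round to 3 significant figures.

24.9 N/mm

k_A = Gd⁴/(8D³N_a) = (75.7×10³)(11.4⁴)/(8·138.0³·11) = 5.5283 N/mm
k_B = Gd⁴/(8D³N_a) = (79.6×10³)(7.1⁴)/(8·39.0³·22) = 19.375 N/mm
Parallel: k_eq = 5.5283 + 19.375 = 24.903 N/mm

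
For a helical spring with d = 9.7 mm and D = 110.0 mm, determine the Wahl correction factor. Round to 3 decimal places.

1.127

C = D/d = 110.0/9.7 = 11.3402
K_W = (4C−1)/(4C−4) + 0.615/C = 44.361/41.361 + 0.0542 = 1.1268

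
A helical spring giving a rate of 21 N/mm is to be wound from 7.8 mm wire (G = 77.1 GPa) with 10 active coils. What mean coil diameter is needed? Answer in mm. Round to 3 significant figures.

55.4 mm

D = (Gd⁴/(8N_a·k))^(1/3) = (77.1×10³·7.8⁴/(8·10·21))^(1/3)
  = (169873)^(1/3) = 55.3827 mm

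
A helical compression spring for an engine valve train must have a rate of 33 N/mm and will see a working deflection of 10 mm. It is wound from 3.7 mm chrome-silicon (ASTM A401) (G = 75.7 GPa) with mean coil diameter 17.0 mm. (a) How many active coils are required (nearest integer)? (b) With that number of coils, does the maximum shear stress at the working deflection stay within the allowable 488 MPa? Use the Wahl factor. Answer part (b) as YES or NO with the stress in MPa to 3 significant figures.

(a) 11 coils; (b) YES, τ_max = 377 MPa

N_a = Gd⁴/(8D³k) = (75.7×10³)(3.7⁴)/(8·17.0³·33) = 10.94 → N_a = 11
Actual rate k = Gd⁴/(8D³·11) = 32.815 N/mm
Working load F = kδ = 32.815·10 = 328.15 N
C = 17.0/3.7 = 4.5946; K_W = (4C−1)/(4C−4)+0.615/C = 1.3425
τ_max = K_W·8FD/(πd³) = 1.3425·280.45 = 376.51 MPa
τ_max ≤ 488 MPa → acceptable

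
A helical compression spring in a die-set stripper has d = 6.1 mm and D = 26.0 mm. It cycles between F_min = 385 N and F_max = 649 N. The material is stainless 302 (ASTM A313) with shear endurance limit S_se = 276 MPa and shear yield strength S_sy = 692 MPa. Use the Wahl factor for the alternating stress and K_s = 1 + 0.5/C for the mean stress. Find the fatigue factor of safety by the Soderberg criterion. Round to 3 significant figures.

C = D/d = 26.0/6.1 = 4.2623; K_W = (4C−1)/(4C−4)+0.615/C = 1.3742; K_s = 1+0.5/C = 1.1173
F_a = (F_max−F_min)/2 = 132 N; F_m = (F_max+F_min)/2 = 517 N
τ_a = K_W·8F_aD/(πd³) = 1.3742 × 38.503 = 52.911 MPa
τ_m = K_s·8F_mD/(πd³) = 1.1173 × 150.8 = 168.5 MPa
Soderberg: 1/n_f = τ_a/S_se + τ_m/S_sy = 52.911/276 + 168.5/692 = 0.19171 + 0.24349 = 0.4352
n_f = 1/0.4352 = 2.298

2.30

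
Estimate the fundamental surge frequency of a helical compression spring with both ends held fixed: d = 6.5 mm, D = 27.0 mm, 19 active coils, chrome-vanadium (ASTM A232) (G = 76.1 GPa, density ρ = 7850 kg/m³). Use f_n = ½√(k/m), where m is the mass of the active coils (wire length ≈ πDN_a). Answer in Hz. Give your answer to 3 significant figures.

164 Hz

k = Gd⁴/(8D³N_a) = (76.1×10³)(6.5⁴)/(8·27.0³·19) = 45.405 N/mm = 45405 N/m
Wire length L = πDN_a = π·27.0·19 = 1611.6 mm
m = ρ·(πd²/4)·L = 7850 × 33.183×10⁻⁶ m² × 1.6116 m = 0.41981 kg
f_n = ½√(k/m) = 0.5·√(45405/0.41981) = 0.5·√(1.0816e+05) = 164.44 Hz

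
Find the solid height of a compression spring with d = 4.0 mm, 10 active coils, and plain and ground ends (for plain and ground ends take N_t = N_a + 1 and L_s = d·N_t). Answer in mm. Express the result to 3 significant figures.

plain and ground ends: N_t = N_a + 1 = 10 + 1 = 11
L_s = d·N_t = 4.0 × 11 = 44 mm

44.0 mm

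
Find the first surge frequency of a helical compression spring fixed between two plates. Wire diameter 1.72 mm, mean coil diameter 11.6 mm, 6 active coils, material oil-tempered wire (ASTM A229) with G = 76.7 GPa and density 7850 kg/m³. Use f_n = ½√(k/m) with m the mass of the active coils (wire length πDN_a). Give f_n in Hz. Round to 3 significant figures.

749 Hz

k = Gd⁴/(8D³N_a) = (76.7×10³)(1.72⁴)/(8·11.6³·6) = 8.9597 N/mm = 8959.7 N/m
Wire length L = πDN_a = π·11.6·6 = 218.65 mm
m = ρ·(πd²/4)·L = 7850 × 2.3235×10⁻⁶ m² × 0.21865 m = 0.0039882 kg
f_n = ½√(k/m) = 0.5·√(8959.7/0.0039882) = 0.5·√(2.2466e+06) = 749.43 Hz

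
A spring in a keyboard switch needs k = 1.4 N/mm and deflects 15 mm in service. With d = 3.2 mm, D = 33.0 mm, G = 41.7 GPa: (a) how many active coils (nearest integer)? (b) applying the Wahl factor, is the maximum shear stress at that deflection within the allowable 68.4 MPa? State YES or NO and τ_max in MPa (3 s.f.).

(a) 11 coils; (b) YES, τ_max = 60.6 MPa

N_a = Gd⁴/(8D³k) = (41.7×10³)(3.2⁴)/(8·33.0³·1.4) = 10.86 → N_a = 11
Actual rate k = Gd⁴/(8D³·11) = 1.3826 N/mm
Working load F = kδ = 1.3826·15 = 20.74 N
C = 33.0/3.2 = 10.3125; K_W = (4C−1)/(4C−4)+0.615/C = 1.1402
τ_max = K_W·8FD/(πd³) = 1.1402·53.187 = 60.643 MPa
τ_max ≤ 68.4 MPa → acceptable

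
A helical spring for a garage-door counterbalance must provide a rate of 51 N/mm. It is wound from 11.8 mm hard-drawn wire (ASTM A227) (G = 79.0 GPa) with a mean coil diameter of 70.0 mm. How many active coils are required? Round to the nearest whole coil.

N_a = Gd⁴/(8D³k) = (79.0×10³ × 11.8⁴)/(8 × 70.0³ × 51)
    = 1.53163e+09 / 1.39944e+08 = 10.94 → 11 coils

11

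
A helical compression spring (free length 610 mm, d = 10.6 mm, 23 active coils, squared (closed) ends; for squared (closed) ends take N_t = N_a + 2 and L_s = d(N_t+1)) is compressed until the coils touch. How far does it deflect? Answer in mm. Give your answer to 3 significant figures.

N_t = 25; L_s = 10.6·26 = 275.6 mm
δ_solid = L₀ − L_s = 610 − 275.6 = 334.4 mm

334 mm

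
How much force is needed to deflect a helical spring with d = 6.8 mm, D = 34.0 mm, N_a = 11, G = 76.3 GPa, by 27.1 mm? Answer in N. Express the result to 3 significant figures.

k = Gd⁴/(8D³N_a) = (76.3×10³)(6.8⁴)/(8·34.0³·11) = 47.167 N/mm
F = k·δ = 47.167 × 27.1 = 1278.2 N

1280 N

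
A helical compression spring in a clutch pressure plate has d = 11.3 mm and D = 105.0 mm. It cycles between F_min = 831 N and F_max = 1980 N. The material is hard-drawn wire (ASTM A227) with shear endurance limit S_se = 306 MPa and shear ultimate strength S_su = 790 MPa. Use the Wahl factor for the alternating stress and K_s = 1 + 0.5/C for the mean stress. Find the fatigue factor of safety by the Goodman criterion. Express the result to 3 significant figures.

1.33

C = D/d = 105.0/11.3 = 9.2920; K_W = (4C−1)/(4C−4)+0.615/C = 1.1566; K_s = 1+0.5/C = 1.0538
F_a = (F_max−F_min)/2 = 574.5 N; F_m = (F_max+F_min)/2 = 1405.5 N
τ_a = K_W·8F_aD/(πd³) = 1.1566 × 106.46 = 123.13 MPa
τ_m = K_s·8F_mD/(πd³) = 1.0538 × 260.45 = 274.47 MPa
Goodman: 1/n_f = τ_a/S_se + τ_m/S_su = 123.13/306 + 274.47/790 = 0.40240 + 0.34742 = 0.74982
n_f = 1/0.74982 = 1.334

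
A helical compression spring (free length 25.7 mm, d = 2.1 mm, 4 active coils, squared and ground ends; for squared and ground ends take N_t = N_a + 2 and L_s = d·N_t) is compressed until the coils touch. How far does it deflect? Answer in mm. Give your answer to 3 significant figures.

13.1 mm

N_t = 6; L_s = 2.1·6 = 12.6 mm
δ_solid = L₀ − L_s = 25.7 − 12.6 = 13.1 mm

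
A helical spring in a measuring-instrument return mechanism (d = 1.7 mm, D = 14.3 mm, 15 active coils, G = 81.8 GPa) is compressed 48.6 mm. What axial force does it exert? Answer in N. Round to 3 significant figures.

k = Gd⁴/(8D³N_a) = (81.8×10³)(1.7⁴)/(8·14.3³·15) = 1.947 N/mm
F = k·δ = 1.947 × 48.6 = 94.623 N

94.6 N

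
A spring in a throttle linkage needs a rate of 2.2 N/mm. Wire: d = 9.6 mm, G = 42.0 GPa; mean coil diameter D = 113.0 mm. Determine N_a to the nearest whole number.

14

N_a = Gd⁴/(8D³k) = (42.0×10³ × 9.6⁴)/(8 × 113.0³ × 2.2)
    = 3.56726e+08 / 2.5395e+07 = 14.05 → 14 coils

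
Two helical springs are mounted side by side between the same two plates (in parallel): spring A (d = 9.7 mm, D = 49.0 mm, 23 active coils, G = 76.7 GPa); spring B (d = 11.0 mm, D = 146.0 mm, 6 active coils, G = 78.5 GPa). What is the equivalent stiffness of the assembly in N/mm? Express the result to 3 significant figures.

k_A = Gd⁴/(8D³N_a) = (76.7×10³)(9.7⁴)/(8·49.0³·23) = 31.367 N/mm
k_B = Gd⁴/(8D³N_a) = (78.5×10³)(11.0⁴)/(8·146.0³·6) = 7.6938 N/mm
Parallel: k_eq = 31.367 + 7.6938 = 39.061 N/mm

39.1 N/mm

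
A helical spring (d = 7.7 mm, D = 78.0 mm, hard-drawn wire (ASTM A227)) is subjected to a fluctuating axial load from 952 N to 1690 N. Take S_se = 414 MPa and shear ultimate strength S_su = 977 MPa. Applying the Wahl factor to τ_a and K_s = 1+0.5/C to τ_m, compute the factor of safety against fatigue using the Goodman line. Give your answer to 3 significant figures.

0.943

C = D/d = 78.0/7.7 = 10.1299; K_W = (4C−1)/(4C−4)+0.615/C = 1.1429; K_s = 1+0.5/C = 1.0494
F_a = (F_max−F_min)/2 = 369 N; F_m = (F_max+F_min)/2 = 1321 N
τ_a = K_W·8F_aD/(πd³) = 1.1429 × 160.54 = 183.48 MPa
τ_m = K_s·8F_mD/(πd³) = 1.0494 × 574.73 = 603.1 MPa
Goodman: 1/n_f = τ_a/S_se + τ_m/S_su = 183.48/414 + 603.1/977 = 0.44318 + 0.61730 = 1.0605
n_f = 1/1.0605 = 0.943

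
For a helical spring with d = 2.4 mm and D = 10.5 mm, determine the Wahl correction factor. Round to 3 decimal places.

C = D/d = 10.5/2.4 = 4.3750
K_W = (4C−1)/(4C−4) + 0.615/C = 16.500/13.500 + 0.1406 = 1.3628

1.363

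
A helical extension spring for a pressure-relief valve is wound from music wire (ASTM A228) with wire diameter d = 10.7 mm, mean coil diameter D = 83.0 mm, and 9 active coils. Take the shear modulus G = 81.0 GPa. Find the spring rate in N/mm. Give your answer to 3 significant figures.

k = Gd⁴/(8D³N_a) = (81.0×10³ × 10.7⁴) / (8 × 83.0³ × 9)
  = 1.06174e+09 / 4.11687e+07 = 25.79 N/mm

25.8 N/mm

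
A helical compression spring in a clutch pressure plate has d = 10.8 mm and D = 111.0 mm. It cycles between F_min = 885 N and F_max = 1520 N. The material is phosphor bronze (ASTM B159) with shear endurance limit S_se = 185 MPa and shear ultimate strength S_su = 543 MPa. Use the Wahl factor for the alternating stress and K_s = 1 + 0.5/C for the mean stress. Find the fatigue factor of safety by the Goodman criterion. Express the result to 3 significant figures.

C = D/d = 111.0/10.8 = 10.2778; K_W = (4C−1)/(4C−4)+0.615/C = 1.1407; K_s = 1+0.5/C = 1.0486
F_a = (F_max−F_min)/2 = 317.5 N; F_m = (F_max+F_min)/2 = 1202.5 N
τ_a = K_W·8F_aD/(πd³) = 1.1407 × 71.242 = 81.264 MPa
τ_m = K_s·8F_mD/(πd³) = 1.0486 × 269.82 = 282.95 MPa
Goodman: 1/n_f = τ_a/S_se + τ_m/S_su = 81.264/185 + 282.95/543 = 0.43926 + 0.52108 = 0.96035
n_f = 1/0.96035 = 1.041

1.04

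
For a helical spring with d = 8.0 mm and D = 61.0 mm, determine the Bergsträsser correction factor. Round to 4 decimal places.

C = D/d = 61.0/8.0 = 7.6250
K_B = (4C+2)/(4C−3) = 32.500/27.500 = 1.1818

1.1818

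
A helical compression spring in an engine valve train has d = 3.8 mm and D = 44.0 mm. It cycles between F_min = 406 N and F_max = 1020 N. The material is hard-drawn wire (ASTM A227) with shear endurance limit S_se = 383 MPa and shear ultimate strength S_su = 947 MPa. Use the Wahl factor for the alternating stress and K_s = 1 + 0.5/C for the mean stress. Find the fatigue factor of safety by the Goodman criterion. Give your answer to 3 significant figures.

0.290

C = D/d = 44.0/3.8 = 11.5789; K_W = (4C−1)/(4C−4)+0.615/C = 1.1240; K_s = 1+0.5/C = 1.0432
F_a = (F_max−F_min)/2 = 307 N; F_m = (F_max+F_min)/2 = 713 N
τ_a = K_W·8F_aD/(πd³) = 1.1240 × 626.87 = 704.61 MPa
τ_m = K_s·8F_mD/(πd³) = 1.0432 × 1455.9 = 1518.8 MPa
Goodman: 1/n_f = τ_a/S_se + τ_m/S_su = 704.61/383 + 1518.8/947 = 1.83972 + 1.60377 = 3.4435
n_f = 1/3.4435 = 0.2904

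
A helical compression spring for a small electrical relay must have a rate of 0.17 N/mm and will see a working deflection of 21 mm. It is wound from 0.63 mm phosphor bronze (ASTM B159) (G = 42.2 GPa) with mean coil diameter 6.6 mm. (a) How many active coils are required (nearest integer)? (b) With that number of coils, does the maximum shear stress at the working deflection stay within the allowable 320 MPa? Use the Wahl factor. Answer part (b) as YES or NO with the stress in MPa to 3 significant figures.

N_a = Gd⁴/(8D³k) = (42.2×10³)(0.63⁴)/(8·6.6³·0.17) = 17 → N_a = 17
Actual rate k = Gd⁴/(8D³·17) = 0.17002 N/mm
Working load F = kδ = 0.17002·21 = 3.5705 N
C = 6.6/0.63 = 10.4762; K_W = (4C−1)/(4C−4)+0.615/C = 1.1379
τ_max = K_W·8FD/(πd³) = 1.1379·239.99 = 273.07 MPa
τ_max ≤ 320 MPa → acceptable

(a) 17 coils; (b) YES, τ_max = 273 MPa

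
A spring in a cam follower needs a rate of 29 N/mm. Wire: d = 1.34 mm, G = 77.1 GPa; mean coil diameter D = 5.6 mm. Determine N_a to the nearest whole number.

6

N_a = Gd⁴/(8D³k) = (77.1×10³ × 1.34⁴)/(8 × 5.6³ × 29)
    = 248584 / 40742.9 = 6.101 → 6 coils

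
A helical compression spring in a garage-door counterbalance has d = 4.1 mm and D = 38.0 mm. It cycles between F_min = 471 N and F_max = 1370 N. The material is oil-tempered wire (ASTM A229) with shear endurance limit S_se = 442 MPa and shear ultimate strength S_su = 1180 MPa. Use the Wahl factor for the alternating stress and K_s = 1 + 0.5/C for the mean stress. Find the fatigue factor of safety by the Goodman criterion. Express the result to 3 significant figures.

0.356

C = D/d = 38.0/4.1 = 9.2683; K_W = (4C−1)/(4C−4)+0.615/C = 1.1571; K_s = 1+0.5/C = 1.0539
F_a = (F_max−F_min)/2 = 449.5 N; F_m = (F_max+F_min)/2 = 920.5 N
τ_a = K_W·8F_aD/(πd³) = 1.1571 × 631.11 = 730.23 MPa
τ_m = K_s·8F_mD/(πd³) = 1.0539 × 1292.4 = 1362.1 MPa
Goodman: 1/n_f = τ_a/S_se + τ_m/S_su = 730.23/442 + 1362.1/1180 = 1.65210 + 1.15434 = 2.8064
n_f = 1/2.8064 = 0.3563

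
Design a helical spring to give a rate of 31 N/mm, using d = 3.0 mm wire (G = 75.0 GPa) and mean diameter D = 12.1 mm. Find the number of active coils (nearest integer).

N_a = Gd⁴/(8D³k) = (75.0×10³ × 3.0⁴)/(8 × 12.1³ × 31)
    = 6.075e+06 / 439347 = 13.83 → 14 coils

14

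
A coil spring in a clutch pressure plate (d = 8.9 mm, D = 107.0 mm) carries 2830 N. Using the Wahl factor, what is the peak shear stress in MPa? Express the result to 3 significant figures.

1220 MPa

Spring index C = D/d = 107.0/8.9 = 12.0225
K_W = (4C−1)/(4C−4) + 0.615/C = 47.090/44.090 + 0.0512 = 1.1192
τ₀ = 8FD/(πd³) = 8·2830·107.0/(π·8.9³) = 2.42248e+06/2214.7 = 1093.8 MPa
τ_max = K·τ₀ = 1.1192 × 1093.8 = 1224.2 MPa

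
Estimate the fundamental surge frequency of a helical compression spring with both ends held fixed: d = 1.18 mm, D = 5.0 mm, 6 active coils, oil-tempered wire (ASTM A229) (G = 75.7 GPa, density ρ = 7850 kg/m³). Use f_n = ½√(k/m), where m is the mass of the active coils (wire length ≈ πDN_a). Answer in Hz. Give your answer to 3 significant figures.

2750 Hz

k = Gd⁴/(8D³N_a) = (75.7×10³)(1.18⁴)/(8·5.0³·6) = 24.461 N/mm = 24461 N/m
Wire length L = πDN_a = π·5.0·6 = 94.248 mm
m = ρ·(πd²/4)·L = 7850 × 1.0936×10⁻⁶ m² × 0.094248 m = 0.00080909 kg
f_n = ½√(k/m) = 0.5·√(24461/0.00080909) = 0.5·√(3.0233e+07) = 2749.2 Hz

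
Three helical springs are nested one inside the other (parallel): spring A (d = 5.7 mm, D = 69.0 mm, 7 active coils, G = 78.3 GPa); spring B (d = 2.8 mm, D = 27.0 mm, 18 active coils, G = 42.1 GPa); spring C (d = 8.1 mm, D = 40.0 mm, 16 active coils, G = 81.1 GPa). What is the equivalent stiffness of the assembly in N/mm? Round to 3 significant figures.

48.0 N/mm

k_A = Gd⁴/(8D³N_a) = (78.3×10³)(5.7⁴)/(8·69.0³·7) = 4.4929 N/mm
k_B = Gd⁴/(8D³N_a) = (42.1×10³)(2.8⁴)/(8·27.0³·18) = 0.91298 N/mm
k_C = Gd⁴/(8D³N_a) = (81.1×10³)(8.1⁴)/(8·40.0³·16) = 42.616 N/mm
Parallel: k_eq = 4.4929 + 0.91298 + 42.616 = 48.022 N/mm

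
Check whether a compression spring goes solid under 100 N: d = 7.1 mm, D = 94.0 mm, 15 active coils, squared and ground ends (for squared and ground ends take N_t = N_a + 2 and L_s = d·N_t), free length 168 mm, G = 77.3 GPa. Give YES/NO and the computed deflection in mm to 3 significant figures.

k = Gd⁴/(8D³N_a) = (77.3×10³)(7.1⁴)/(8·94.0³·15) = 1.9708 N/mm
N_t = 17; L_s = 7.1·17 = 120.7 mm; δ_solid = L₀ − L_s = 168 − 120.7 = 47.3 mm
δ = F/k = 100/1.9708 = 50.74 mm
δ ≥ δ_solid → spring goes solid

YES, δ = 50.7 mm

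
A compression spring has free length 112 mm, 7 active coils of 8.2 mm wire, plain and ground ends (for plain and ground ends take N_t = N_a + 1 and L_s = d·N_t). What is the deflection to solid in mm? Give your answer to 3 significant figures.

N_t = 8; L_s = 8.2·8 = 65.6 mm
δ_solid = L₀ − L_s = 112 − 65.6 = 46.4 mm

46.4 mm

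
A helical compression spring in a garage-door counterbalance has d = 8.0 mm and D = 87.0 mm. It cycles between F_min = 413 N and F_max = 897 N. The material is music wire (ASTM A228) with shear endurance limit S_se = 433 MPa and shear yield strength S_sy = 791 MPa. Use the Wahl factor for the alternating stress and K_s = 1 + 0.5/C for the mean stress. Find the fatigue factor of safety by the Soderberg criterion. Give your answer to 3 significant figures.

C = D/d = 87.0/8.0 = 10.8750; K_W = (4C−1)/(4C−4)+0.615/C = 1.1325; K_s = 1+0.5/C = 1.0460
F_a = (F_max−F_min)/2 = 242 N; F_m = (F_max+F_min)/2 = 655 N
τ_a = K_W·8F_aD/(πd³) = 1.1325 × 104.71 = 118.59 MPa
τ_m = K_s·8F_mD/(πd³) = 1.0460 × 283.42 = 296.45 MPa
Soderberg: 1/n_f = τ_a/S_se + τ_m/S_sy = 118.59/433 + 296.45/791 = 0.27388 + 0.37478 = 0.64866
n_f = 1/0.64866 = 1.542

1.54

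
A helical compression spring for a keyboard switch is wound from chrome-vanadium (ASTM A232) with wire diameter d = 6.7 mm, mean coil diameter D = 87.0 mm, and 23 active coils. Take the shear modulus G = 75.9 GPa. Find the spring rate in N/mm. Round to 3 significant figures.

k = Gd⁴/(8D³N_a) = (75.9×10³ × 6.7⁴) / (8 × 87.0³ × 23)
  = 1.52947e+08 / 1.21165e+08 = 1.2623 N/mm

1.26 N/mm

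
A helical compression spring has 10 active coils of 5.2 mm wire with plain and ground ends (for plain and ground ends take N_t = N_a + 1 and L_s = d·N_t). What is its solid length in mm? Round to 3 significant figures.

plain and ground ends: N_t = N_a + 1 = 10 + 1 = 11
L_s = d·N_t = 5.2 × 11 = 57.2 mm

57.2 mm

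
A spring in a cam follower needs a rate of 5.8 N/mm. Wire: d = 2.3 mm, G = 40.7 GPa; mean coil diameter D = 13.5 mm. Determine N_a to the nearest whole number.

10

N_a = Gd⁴/(8D³k) = (40.7×10³ × 2.3⁴)/(8 × 13.5³ × 5.8)
    = 1.13895e+06 / 114161 = 9.977 → 10 coils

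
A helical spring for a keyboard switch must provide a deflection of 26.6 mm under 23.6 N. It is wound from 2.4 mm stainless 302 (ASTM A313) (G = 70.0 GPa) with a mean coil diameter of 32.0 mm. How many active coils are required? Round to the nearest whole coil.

10

Required rate k = F/δ = 23.6/26.6 = 0.88722 N/mm
N_a = Gd⁴/(8D³k) = (70.0×10³ × 2.4⁴)/(8 × 32.0³ × 0.88722)
    = 2.32243e+06 / 232579 = 9.986 → 10 coils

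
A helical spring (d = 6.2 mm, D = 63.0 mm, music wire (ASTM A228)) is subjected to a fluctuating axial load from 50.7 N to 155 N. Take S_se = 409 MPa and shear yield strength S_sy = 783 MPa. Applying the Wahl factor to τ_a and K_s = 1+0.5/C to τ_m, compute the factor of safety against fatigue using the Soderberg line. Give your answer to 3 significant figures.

C = D/d = 63.0/6.2 = 10.1613; K_W = (4C−1)/(4C−4)+0.615/C = 1.1424; K_s = 1+0.5/C = 1.0492
F_a = (F_max−F_min)/2 = 52.15 N; F_m = (F_max+F_min)/2 = 102.85 N
τ_a = K_W·8F_aD/(πd³) = 1.1424 × 35.104 = 40.103 MPa
τ_m = K_s·8F_mD/(πd³) = 1.0492 × 69.232 = 72.639 MPa
Soderberg: 1/n_f = τ_a/S_se + τ_m/S_sy = 40.103/409 + 72.639/783 = 0.09805 + 0.09277 = 0.19082
n_f = 1/0.19082 = 5.241

5.24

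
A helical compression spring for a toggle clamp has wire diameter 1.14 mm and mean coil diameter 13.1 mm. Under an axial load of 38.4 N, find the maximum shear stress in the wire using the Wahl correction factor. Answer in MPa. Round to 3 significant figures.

973 MPa

Spring index C = D/d = 13.1/1.14 = 11.4912
K_W = (4C−1)/(4C−4) + 0.615/C = 44.965/41.965 + 0.0535 = 1.1250
τ₀ = 8FD/(πd³) = 8·38.4·13.1/(π·1.14³) = 4024.32/4.6544 = 864.63 MPa
τ_max = K·τ₀ = 1.1250 × 864.63 = 972.71 MPa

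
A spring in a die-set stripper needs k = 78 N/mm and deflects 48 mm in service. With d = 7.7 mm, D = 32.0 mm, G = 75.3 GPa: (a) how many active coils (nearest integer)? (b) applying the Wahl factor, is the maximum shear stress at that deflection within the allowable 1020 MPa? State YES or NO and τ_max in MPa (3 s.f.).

N_a = Gd⁴/(8D³k) = (75.3×10³)(7.7⁴)/(8·32.0³·78) = 12.95 → N_a = 13
Actual rate k = Gd⁴/(8D³·13) = 77.674 N/mm
Working load F = kδ = 77.674·48 = 3728.3 N
C = 32.0/7.7 = 4.1558; K_W = (4C−1)/(4C−4)+0.615/C = 1.3856
τ_max = K_W·8FD/(πd³) = 1.3856·665.48 = 922.11 MPa
τ_max ≤ 1020 MPa → acceptable

(a) 13 coils; (b) YES, τ_max = 922 MPa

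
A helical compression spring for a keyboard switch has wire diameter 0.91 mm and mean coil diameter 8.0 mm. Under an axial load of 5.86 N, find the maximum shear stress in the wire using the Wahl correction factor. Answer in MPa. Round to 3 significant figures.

Spring index C = D/d = 8.0/0.91 = 8.7912
K_W = (4C−1)/(4C−4) + 0.615/C = 34.165/31.165 + 0.0700 = 1.1662
τ₀ = 8FD/(πd³) = 8·5.86·8.0/(π·0.91³) = 375.04/2.3674 = 158.42 MPa
τ_max = K·τ₀ = 1.1662 × 158.42 = 184.75 MPa

185 MPa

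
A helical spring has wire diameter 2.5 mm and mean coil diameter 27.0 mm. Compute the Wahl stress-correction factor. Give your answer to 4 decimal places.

C = D/d = 27.0/2.5 = 10.8000
K_W = (4C−1)/(4C−4) + 0.615/C = 42.200/39.200 + 0.0569 = 1.1335

1.1335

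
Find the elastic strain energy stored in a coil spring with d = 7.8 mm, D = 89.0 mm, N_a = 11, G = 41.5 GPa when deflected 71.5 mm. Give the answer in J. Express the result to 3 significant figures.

6.33 J

k = Gd⁴/(8D³N_a) = (41.5×10³)(7.8⁴)/(8·89.0³·11) = 2.4761 N/mm
U = ½kδ² = 0.5 × 2.4761 × 71.5² = 6329.3 N·mm = 6.3293 J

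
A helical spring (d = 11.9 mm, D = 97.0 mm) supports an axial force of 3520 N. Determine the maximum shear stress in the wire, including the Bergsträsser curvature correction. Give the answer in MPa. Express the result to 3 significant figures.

603 MPa

Spring index C = D/d = 97.0/11.9 = 8.1513
K_B = (4C+2)/(4C−3) = 34.605/29.605 = 1.1689
τ₀ = 8FD/(πd³) = 8·3520·97.0/(π·11.9³) = 2.73152e+06/5294.1 = 515.96 MPa
τ_max = K·τ₀ = 1.1689 × 515.96 = 603.1 MPa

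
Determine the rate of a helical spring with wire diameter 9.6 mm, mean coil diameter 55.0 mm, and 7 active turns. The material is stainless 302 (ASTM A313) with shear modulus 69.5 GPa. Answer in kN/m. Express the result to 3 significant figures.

63.4 kN/m

k = Gd⁴/(8D³N_a) = (69.5×10³ × 9.6⁴) / (8 × 55.0³ × 7)
  = 5.90296e+08 / 9.317e+06 = 63.357 N/mm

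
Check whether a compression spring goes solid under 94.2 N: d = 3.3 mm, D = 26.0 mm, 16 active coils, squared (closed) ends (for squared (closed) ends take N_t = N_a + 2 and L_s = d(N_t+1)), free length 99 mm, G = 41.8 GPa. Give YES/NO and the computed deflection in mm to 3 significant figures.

YES, δ = 42.8 mm

k = Gd⁴/(8D³N_a) = (41.8×10³)(3.3⁴)/(8·26.0³·16) = 2.2034 N/mm
N_t = 18; L_s = 3.3·19 = 62.7 mm; δ_solid = L₀ − L_s = 99 − 62.7 = 36.3 mm
δ = F/k = 94.2/2.2034 = 42.751 mm
δ ≥ δ_solid → spring goes solid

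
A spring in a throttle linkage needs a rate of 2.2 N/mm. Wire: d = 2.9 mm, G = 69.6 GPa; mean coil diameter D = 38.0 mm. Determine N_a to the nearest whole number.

5

N_a = Gd⁴/(8D³k) = (69.6×10³ × 2.9⁴)/(8 × 38.0³ × 2.2)
    = 4.92268e+06 / 965747 = 5.097 → 5 coils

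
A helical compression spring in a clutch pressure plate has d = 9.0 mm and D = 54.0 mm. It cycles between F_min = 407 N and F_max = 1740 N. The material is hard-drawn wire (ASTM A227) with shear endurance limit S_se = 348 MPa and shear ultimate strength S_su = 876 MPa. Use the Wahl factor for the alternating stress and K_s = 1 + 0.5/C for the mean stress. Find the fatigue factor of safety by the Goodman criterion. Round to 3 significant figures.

C = D/d = 54.0/9.0 = 6.0000; K_W = (4C−1)/(4C−4)+0.615/C = 1.2525; K_s = 1+0.5/C = 1.0833
F_a = (F_max−F_min)/2 = 666.5 N; F_m = (F_max+F_min)/2 = 1073.5 N
τ_a = K_W·8F_aD/(πd³) = 1.2525 × 125.72 = 157.47 MPa
τ_m = K_s·8F_mD/(πd³) = 1.0833 × 202.49 = 219.37 MPa
Goodman: 1/n_f = τ_a/S_se + τ_m/S_su = 157.47/348 + 219.37/876 = 0.45249 + 0.25042 = 0.7029
n_f = 1/0.7029 = 1.423

1.42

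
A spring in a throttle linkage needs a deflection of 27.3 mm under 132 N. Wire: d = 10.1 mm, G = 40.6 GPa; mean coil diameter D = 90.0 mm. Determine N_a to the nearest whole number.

15

Required rate k = F/δ = 132/27.3 = 4.8352 N/mm
N_a = Gd⁴/(8D³k) = (40.6×10³ × 10.1⁴)/(8 × 90.0³ × 4.8352)
    = 4.22485e+08 / 2.81987e+07 = 14.98 → 15 coils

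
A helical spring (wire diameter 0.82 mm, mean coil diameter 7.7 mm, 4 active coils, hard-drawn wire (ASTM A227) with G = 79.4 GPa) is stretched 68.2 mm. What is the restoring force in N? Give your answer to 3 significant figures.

k = Gd⁴/(8D³N_a) = (79.4×10³)(0.82⁴)/(8·7.7³·4) = 2.4573 N/mm
F = k·δ = 2.4573 × 68.2 = 167.59 N

168 N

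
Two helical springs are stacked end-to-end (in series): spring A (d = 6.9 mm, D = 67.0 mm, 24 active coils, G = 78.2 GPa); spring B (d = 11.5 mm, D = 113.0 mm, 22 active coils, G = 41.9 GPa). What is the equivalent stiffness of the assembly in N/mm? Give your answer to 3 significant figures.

1.49 N/mm

k_A = Gd⁴/(8D³N_a) = (78.2×10³)(6.9⁴)/(8·67.0³·24) = 3.0696 N/mm
k_B = Gd⁴/(8D³N_a) = (41.9×10³)(11.5⁴)/(8·113.0³·22) = 2.8857 N/mm
Series: 1/k_eq = 1/3.0696 + 1/2.8857 = 0.67231; k_eq = 1.4874 N/mm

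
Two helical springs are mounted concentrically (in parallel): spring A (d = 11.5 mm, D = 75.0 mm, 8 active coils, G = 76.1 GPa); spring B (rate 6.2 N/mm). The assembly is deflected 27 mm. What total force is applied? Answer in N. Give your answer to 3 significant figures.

1500 N

k_A = Gd⁴/(8D³N_a) = (76.1×10³)(11.5⁴)/(8·75.0³·8) = 49.296 N/mm
Parallel: k_eq = 49.296 + 6.2 = 55.496 N/mm
F = k_eq·δ = 55.496·27 = 1498.4 N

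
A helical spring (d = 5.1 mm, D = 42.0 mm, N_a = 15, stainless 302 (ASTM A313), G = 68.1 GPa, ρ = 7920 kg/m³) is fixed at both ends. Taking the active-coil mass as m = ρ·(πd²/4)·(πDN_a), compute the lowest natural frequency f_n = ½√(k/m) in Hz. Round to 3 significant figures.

63.6 Hz

k = Gd⁴/(8D³N_a) = (68.1×10³)(5.1⁴)/(8·42.0³·15) = 5.182 N/mm = 5182 N/m
Wire length L = πDN_a = π·42.0·15 = 1979.2 mm
m = ρ·(πd²/4)·L = 7920 × 20.428×10⁻⁶ m² × 1.9792 m = 0.32022 kg
f_n = ½√(k/m) = 0.5·√(5182/0.32022) = 0.5·√(16183) = 63.606 Hz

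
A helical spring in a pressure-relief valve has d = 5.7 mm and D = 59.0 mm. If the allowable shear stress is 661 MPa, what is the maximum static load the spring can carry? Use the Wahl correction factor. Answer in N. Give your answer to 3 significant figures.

C = D/d = 59.0/5.7 = 10.3509
K_W = (4C−1)/(4C−4) + 0.615/C = 40.404/37.404 + 0.0594 = 1.1396
τ_max = K·8FD/(πd³) → F_max = τ_allow·πd³/(8DK)
F_max = 661·π·5.7³/(8·59.0·1.1396) = 3.8457e+05/537.9 = 714.95 N

715 N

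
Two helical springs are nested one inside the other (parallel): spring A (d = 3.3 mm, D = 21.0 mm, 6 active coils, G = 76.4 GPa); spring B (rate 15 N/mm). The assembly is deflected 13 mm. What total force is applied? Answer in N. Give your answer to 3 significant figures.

460 N

k_A = Gd⁴/(8D³N_a) = (76.4×10³)(3.3⁴)/(8·21.0³·6) = 20.382 N/mm
Parallel: k_eq = 20.382 + 15 = 35.382 N/mm
F = k_eq·δ = 35.382·13 = 459.97 N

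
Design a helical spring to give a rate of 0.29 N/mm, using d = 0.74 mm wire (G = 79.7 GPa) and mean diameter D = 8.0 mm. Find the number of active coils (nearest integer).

N_a = Gd⁴/(8D³k) = (79.7×10³ × 0.74⁴)/(8 × 8.0³ × 0.29)
    = 23899.3 / 1187.84 = 20.12 → 20 coils

20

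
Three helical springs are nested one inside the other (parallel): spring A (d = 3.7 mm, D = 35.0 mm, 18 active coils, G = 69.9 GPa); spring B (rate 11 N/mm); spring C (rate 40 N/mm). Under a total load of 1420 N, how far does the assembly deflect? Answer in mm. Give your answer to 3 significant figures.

26.7 mm

k_A = Gd⁴/(8D³N_a) = (69.9×10³)(3.7⁴)/(8·35.0³·18) = 2.1219 N/mm
Parallel: k_eq = 2.1219 + 11 + 40 = 53.122 N/mm
δ = F/k_eq = 1420/53.122 = 26.731 mm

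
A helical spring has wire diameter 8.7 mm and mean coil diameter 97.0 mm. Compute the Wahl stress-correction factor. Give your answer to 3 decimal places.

C = D/d = 97.0/8.7 = 11.1494
K_W = (4C−1)/(4C−4) + 0.615/C = 43.598/40.598 + 0.0552 = 1.1291

1.129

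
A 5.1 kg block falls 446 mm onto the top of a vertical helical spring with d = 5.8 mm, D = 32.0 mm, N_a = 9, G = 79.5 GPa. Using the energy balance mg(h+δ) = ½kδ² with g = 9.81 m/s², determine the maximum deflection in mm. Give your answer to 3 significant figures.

35.5 mm

k = Gd⁴/(8D³N_a) = (79.5×10³)(5.8⁴)/(8·32.0³·9) = 38.133 N/mm
W = mg = 5.1 × 9.81 = 50.031 N
½kδ² − Wδ − Wh = 0 → δ = (W + √(W² + 2kWh))/k
δ = (50.031 + √(2503.1 + 1.70177e+06))/38.133 = (50.031 + 1305.5)/38.133 = 35.547 mm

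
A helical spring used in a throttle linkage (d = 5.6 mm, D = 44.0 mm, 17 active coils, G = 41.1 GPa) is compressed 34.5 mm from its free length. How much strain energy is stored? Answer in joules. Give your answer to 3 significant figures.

k = Gd⁴/(8D³N_a) = (41.1×10³)(5.6⁴)/(8·44.0³·17) = 3.489 N/mm
U = ½kδ² = 0.5 × 3.489 × 34.5² = 2076.4 N·mm = 2.0764 J

2.08 J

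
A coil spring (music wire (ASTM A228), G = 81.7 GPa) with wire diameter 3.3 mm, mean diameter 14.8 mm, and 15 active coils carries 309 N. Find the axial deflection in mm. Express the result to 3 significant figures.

k = Gd⁴/(8D³N_a) = (81.7×10³)(3.3⁴)/(8·14.8³·15) = 24.906 N/mm
δ = F/k = 309 / 24.906 = 12.406 mm

12.4 mm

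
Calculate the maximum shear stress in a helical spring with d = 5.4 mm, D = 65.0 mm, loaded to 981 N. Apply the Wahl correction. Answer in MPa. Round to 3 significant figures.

Spring index C = D/d = 65.0/5.4 = 12.0370
K_W = (4C−1)/(4C−4) + 0.615/C = 47.148/44.148 + 0.0511 = 1.1190
τ₀ = 8FD/(πd³) = 8·981·65.0/(π·5.4³) = 510120/494.69 = 1031.2 MPa
τ_max = K·τ₀ = 1.1190 × 1031.2 = 1154 MPa

1150 MPa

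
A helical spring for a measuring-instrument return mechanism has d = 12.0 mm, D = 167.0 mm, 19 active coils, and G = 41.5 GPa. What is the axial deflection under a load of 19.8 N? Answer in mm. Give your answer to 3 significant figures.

k = Gd⁴/(8D³N_a) = (41.5×10³)(12.0⁴)/(8·167.0³·19) = 1.2156 N/mm
δ = F/k = 19.8 / 1.2156 = 16.289 mm

16.3 mm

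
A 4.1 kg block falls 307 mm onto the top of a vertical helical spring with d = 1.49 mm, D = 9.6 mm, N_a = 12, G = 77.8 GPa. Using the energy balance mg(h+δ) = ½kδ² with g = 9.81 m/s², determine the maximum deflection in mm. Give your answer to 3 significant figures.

k = Gd⁴/(8D³N_a) = (77.8×10³)(1.49⁴)/(8·9.6³·12) = 4.5148 N/mm
W = mg = 4.1 × 9.81 = 40.221 N
½kδ² − Wδ − Wh = 0 → δ = (W + √(W² + 2kWh))/k
δ = (40.221 + √(1617.7 + 111496))/4.5148 = (40.221 + 336.32)/4.5148 = 83.402 mm

83.4 mm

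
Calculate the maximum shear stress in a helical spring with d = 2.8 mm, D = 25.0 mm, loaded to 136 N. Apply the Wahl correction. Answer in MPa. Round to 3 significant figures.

Spring index C = D/d = 25.0/2.8 = 8.9286
K_W = (4C−1)/(4C−4) + 0.615/C = 34.714/31.714 + 0.0689 = 1.1635
τ₀ = 8FD/(πd³) = 8·136·25.0/(π·2.8³) = 27200/68.964 = 394.41 MPa
τ_max = K·τ₀ = 1.1635 × 394.41 = 458.88 MPa

459 MPa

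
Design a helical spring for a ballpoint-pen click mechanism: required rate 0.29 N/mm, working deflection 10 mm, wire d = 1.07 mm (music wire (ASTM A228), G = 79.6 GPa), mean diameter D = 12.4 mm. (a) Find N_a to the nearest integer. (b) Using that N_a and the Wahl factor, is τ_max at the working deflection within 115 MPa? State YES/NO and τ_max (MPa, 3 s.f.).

(a) 24 coils; (b) YES, τ_max = 82.6 MPa

N_a = Gd⁴/(8D³k) = (79.6×10³)(1.07⁴)/(8·12.4³·0.29) = 23.59 → N_a = 24
Actual rate k = Gd⁴/(8D³·24) = 0.28502 N/mm
Working load F = kδ = 0.28502·10 = 2.8502 N
C = 12.4/1.07 = 11.5888; K_W = (4C−1)/(4C−4)+0.615/C = 1.1239
τ_max = K_W·8FD/(πd³) = 1.1239·73.467 = 82.569 MPa
τ_max ≤ 115 MPa → acceptable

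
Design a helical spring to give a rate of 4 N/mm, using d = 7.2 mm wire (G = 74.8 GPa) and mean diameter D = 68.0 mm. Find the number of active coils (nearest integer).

20

N_a = Gd⁴/(8D³k) = (74.8×10³ × 7.2⁴)/(8 × 68.0³ × 4)
    = 2.01016e+08 / 1.00618e+07 = 19.98 → 20 coils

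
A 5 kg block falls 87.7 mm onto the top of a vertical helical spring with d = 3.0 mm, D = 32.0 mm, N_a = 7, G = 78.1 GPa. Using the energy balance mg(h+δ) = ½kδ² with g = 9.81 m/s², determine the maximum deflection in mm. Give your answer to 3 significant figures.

66.2 mm

k = Gd⁴/(8D³N_a) = (78.1×10³)(3.0⁴)/(8·32.0³·7) = 3.4475 N/mm
W = mg = 5 × 9.81 = 49.05 N
½kδ² − Wδ − Wh = 0 → δ = (W + √(W² + 2kWh))/k
δ = (49.05 + √(2405.9 + 29659.7))/3.4475 = (49.05 + 179.07)/3.4475 = 66.17 mm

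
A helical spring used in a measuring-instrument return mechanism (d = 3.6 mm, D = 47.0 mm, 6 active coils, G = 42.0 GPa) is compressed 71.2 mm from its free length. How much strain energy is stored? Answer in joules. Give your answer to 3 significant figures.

3.59 J

k = Gd⁴/(8D³N_a) = (42.0×10³)(3.6⁴)/(8·47.0³·6) = 1.4155 N/mm
U = ½kδ² = 0.5 × 1.4155 × 71.2² = 3588 N·mm = 3.588 J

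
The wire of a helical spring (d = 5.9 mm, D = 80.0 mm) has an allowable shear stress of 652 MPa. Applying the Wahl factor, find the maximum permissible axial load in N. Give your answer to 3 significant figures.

C = D/d = 80.0/5.9 = 13.5593
K_W = (4C−1)/(4C−4) + 0.615/C = 53.237/50.237 + 0.0454 = 1.1051
τ_max = K·8FD/(πd³) → F_max = τ_allow·πd³/(8DK)
F_max = 652·π·5.9³/(8·80.0·1.1051) = 4.2068e+05/707.25 = 594.82 N

595 N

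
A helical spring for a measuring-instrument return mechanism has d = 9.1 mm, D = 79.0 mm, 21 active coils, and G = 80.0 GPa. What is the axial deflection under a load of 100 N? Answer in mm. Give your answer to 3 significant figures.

15.1 mm

k = Gd⁴/(8D³N_a) = (80.0×10³)(9.1⁴)/(8·79.0³·21) = 6.6232 N/mm
δ = F/k = 100 / 6.6232 = 15.099 mm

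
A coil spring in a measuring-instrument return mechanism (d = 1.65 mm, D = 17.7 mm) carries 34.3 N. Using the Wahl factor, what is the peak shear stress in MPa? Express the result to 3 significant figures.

390 MPa

Spring index C = D/d = 17.7/1.65 = 10.7273
K_W = (4C−1)/(4C−4) + 0.615/C = 41.909/38.909 + 0.0573 = 1.1344
τ₀ = 8FD/(πd³) = 8·34.3·17.7/(π·1.65³) = 4856.88/14.112 = 344.16 MPa
τ_max = K·τ₀ = 1.1344 × 344.16 = 390.42 MPa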